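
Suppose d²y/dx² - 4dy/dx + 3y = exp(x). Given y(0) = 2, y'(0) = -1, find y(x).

Characteristic equation r² - 4r + 3 = 0 factors as (r - 3)(r - 1) = 0, so r = 3, 1.
Hence y_h = C1*exp(3*x) + C2*exp(x).
Since exp(x) solves the homogeneous equation (r = 1 is a root of multiplicity 1), multiply the trial by x. Try y_p = A*x*exp(x). Substituting into the equation and dividing by exp(x) gives A = -1/2, so y_p = -x*exp(x)/2.
General solution: y = C1*exp(3*x) + C2*exp(x) - x*exp(x)/2.
Apply the initial conditions: y(0) = C1 + C2 = 2 and y'(0) = -1/2 + C2 + 3*C1 = -1. Solving gives C1 = -5/4, C2 = 13/4.

y = -5*exp(3*x)/4 + 13*exp(x)/4 - x*exp(x)/2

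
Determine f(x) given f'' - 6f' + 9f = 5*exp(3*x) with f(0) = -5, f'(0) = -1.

f = -5*exp(3*x) + 14*x*exp(3*x) + 5*x**2*exp(3*x)/2

Characteristic equation r² - 6r + 9 = 0 has discriminant (-6)² - 4·(9) = 0, so r = 3 is a repeated root.
Hence f_h = (C1 + C2*x)*exp(3*x).
Since exp(3*x) solves the homogeneous equation (r = 3 is a root of multiplicity 2), multiply the trial by x^2. Try f_p = A*x^2*exp(3*x). Substituting into the equation and dividing by exp(3*x) gives A = 5/2, so f_p = 5*x^2*exp(3*x)/2.
General solution: f = C1*exp(3*x) + 5*x^2*exp(3*x)/2 + C2*x*exp(3*x).
Apply the initial conditions: f(0) = C1 = -5 and f'(0) = C2 + 3*C1 = -1. Solving gives C1 = -5, C2 = 14.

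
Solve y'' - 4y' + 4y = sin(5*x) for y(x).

Characteristic equation r² - 4r + 4 = 0 has discriminant (-4)² - 4·(4) = 0, so r = 2 is a repeated root.
Hence y_h = (C1 + C2*x)*exp(2*x).
Try y_p = A*cos(5*x) + B*sin(5*x). Substituting and equating the coefficients of cos(5x) and sin(5x) gives A = 20/841, B = -21/841, so y_p = -21*sin(5*x)/841 + 20*cos(5*x)/841.

y = -21*sin(5*x)/841 + 20*cos(5*x)/841 + C1*exp(2*x) + C2*x*exp(2*x)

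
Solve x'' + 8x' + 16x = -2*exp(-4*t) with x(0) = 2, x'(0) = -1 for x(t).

Characteristic equation r² + 8r + 16 = 0 has discriminant (8)² - 4·(16) = 0, so r = -4 is a repeated root.
Hence x_h = (C1 + C2*t)*exp(-4*t).
Since exp(-4*t) solves the homogeneous equation (r = -4 is a root of multiplicity 2), multiply the trial by t^2. Try x_p = A*t^2*exp(-4*t). Substituting into the equation and dividing by exp(-4*t) gives A = -1, so x_p = -t^2*exp(-4*t).
General solution: x = C1*exp(-4*t) - t^2*exp(-4*t) + C2*t*exp(-4*t).
Apply the initial conditions: x(0) = C1 = 2 and x'(0) = C2 - 4*C1 = -1. Solving gives C1 = 2, C2 = 7.

x = 2*exp(-4*t) - t**2*exp(-4*t) + 7*t*exp(-4*t)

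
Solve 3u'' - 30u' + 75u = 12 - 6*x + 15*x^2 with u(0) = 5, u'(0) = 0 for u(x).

Divide through by 3: u'' - 10u' + 25u = 4 - 2*x + 5*x^2.
Characteristic equation r² - 10r + 25 = 0 has discriminant (-10)² - 4·(25) = 0, so r = 5 is a repeated root.
Hence u_h = (C1 + C2*x)*exp(5*x).
For the particular solution try u_p = A0 + A1*x + A2*x^2. Substituting and matching coefficients of each power of x gives A0 = 22/125, A1 = 2/25, A2 = 1/5, so u_p = 22/125 + x^2/5 + 2*x/25.
General solution: u = 22/125 + x^2/5 + 2*x/25 + C1*exp(5*x) + C2*x*exp(5*x).
Apply the initial conditions: u(0) = 22/125 + C1 = 5 and u'(0) = 2/25 + C2 + 5*C1 = 0. Solving gives C1 = 603/125, C2 = -121/5.

u = 22/125 + x**2/5 + 2*x/25 + 603*exp(5*x)/125 - 121*x*exp(5*x)/5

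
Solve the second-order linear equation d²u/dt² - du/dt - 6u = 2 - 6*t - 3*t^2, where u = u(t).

u = -11/36 + t**2/2 + 5*t/6 + C1*exp(-2*t) + C2*exp(3*t)

Characteristic equation r² - r - 6 = 0 factors as (r + 2)(r - 3) = 0, so r = -2, 3.
Hence u_h = C1*exp(-2*t) + C2*exp(3*t).
For the particular solution try u_p = A0 + A1*t + A2*t^2. Substituting and matching coefficients of each power of t gives A0 = -11/36, A1 = 5/6, A2 = 1/2, so u_p = -11/36 + t^2/2 + 5*t/6.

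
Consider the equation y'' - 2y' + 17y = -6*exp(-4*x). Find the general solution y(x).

Characteristic equation r² - 2r + 17 = 0 has discriminant (-2)² - 4·(17) = -64 < 0, so r = 1 ± 4i.
Hence y_h = C1*cos(4*x)*exp(x) + C2*exp(x)*sin(4*x).
Try y_p = A*exp(-4*x). Substituting into the equation and dividing by exp(-4*x) gives A = -6/41, so y_p = -6*exp(-4*x)/41.

y = -6*exp(-4*x)/41 + C1*cos(4*x)*exp(x) + C2*exp(x)*sin(4*x)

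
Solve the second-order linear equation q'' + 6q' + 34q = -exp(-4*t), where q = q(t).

Characteristic equation r² + 6r + 34 = 0 has discriminant (6)² - 4·(34) = -100 < 0, so r = -3 ± 5i.
Hence q_h = C1*cos(5*t)*exp(-3*t) + C2*exp(-3*t)*sin(5*t).
Try q_p = A*exp(-4*t). Substituting into the equation and dividing by exp(-4*t) gives A = -1/26, so q_p = -exp(-4*t)/26.

q = -exp(-4*t)/26 + C1*cos(5*t)*exp(-3*t) + C2*exp(-3*t)*sin(5*t)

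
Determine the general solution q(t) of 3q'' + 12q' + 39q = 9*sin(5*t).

q = -15*cos(5*t)/136 - 9*sin(5*t)/136 + C1*cos(3*t)*exp(-2*t) + C2*exp(-2*t)*sin(3*t)

Divide through by 3: q'' + 4q' + 13q = 3*sin(5*t).
Characteristic equation r² + 4r + 13 = 0 has discriminant (4)² - 4·(13) = -36 < 0, so r = -2 ± 3i.
Hence q_h = C1*cos(3*t)*exp(-2*t) + C2*exp(-2*t)*sin(3*t).
Try q_p = A*cos(5*t) + B*sin(5*t). Substituting and equating the coefficients of cos(5t) and sin(5t) gives A = -15/136, B = -9/136, so q_p = -15*cos(5*t)/136 - 9*sin(5*t)/136.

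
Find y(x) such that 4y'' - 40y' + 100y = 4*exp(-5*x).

y = exp(-5*x)/100 + C1*exp(5*x) + C2*x*exp(5*x)

Divide through by 4: y'' - 10y' + 25y = exp(-5*x).
Characteristic equation r² - 10r + 25 = 0 has discriminant (-10)² - 4·(25) = 0, so r = 5 is a repeated root.
Hence y_h = (C1 + C2*x)*exp(5*x).
Try y_p = A*exp(-5*x). Substituting into the equation and dividing by exp(-5*x) gives A = 1/100, so y_p = exp(-5*x)/100.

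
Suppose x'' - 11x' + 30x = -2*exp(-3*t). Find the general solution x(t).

x = -exp(-3*t)/36 + C1*exp(6*t) + C2*exp(5*t)

Characteristic equation r² - 11r + 30 = 0 factors as (r - 6)(r - 5) = 0, so r = 6, 5.
Hence x_h = C1*exp(6*t) + C2*exp(5*t).
Try x_p = A*exp(-3*t). Substituting into the equation and dividing by exp(-3*t) gives A = -1/36, so x_p = -exp(-3*t)/36.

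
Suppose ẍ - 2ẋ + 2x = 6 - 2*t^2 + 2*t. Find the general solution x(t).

x = 3 - t - t**2 + C1*cos(t)*exp(t) + C2*exp(t)*sin(t)

Characteristic equation r² - 2r + 2 = 0 has discriminant (-2)² - 4·(2) = -4 < 0, so r = 1 ± i.
Hence x_h = C1*cos(t)*exp(t) + C2*exp(t)*sin(t).
For the particular solution try x_p = A0 + A1*t + A2*t^2. Substituting and matching coefficients of each power of t gives A0 = 3, A1 = -1, A2 = -1, so x_p = 3 - t - t^2.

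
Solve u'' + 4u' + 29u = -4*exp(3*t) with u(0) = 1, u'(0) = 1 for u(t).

Characteristic equation r² + 4r + 29 = 0 has discriminant (4)² - 4·(29) = -100 < 0, so r = -2 ± 5i.
Hence u_h = C1*cos(5*t)*exp(-2*t) + C2*exp(-2*t)*sin(5*t).
Try u_p = A*exp(3*t). Substituting into the equation and dividing by exp(3*t) gives A = -2/25, so u_p = -2*exp(3*t)/25.
General solution: u = -2*exp(3*t)/25 + C1*cos(5*t)*exp(-2*t) + C2*exp(-2*t)*sin(5*t).
Apply the initial conditions: u(0) = -2/25 + C1 = 1 and u'(0) = -6/25 - 2*C1 + 5*C2 = 1. Solving gives C1 = 27/25, C2 = 17/25.

u = -2*exp(3*t)/25 + 17*exp(-2*t)*sin(5*t)/25 + 27*cos(5*t)*exp(-2*t)/25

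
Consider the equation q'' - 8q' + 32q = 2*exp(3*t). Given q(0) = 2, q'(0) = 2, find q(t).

q = 2*exp(3*t)/17 - 25*exp(4*t)*sin(4*t)/17 + 32*cos(4*t)*exp(4*t)/17

Characteristic equation r² - 8r + 32 = 0 has discriminant (-8)² - 4·(32) = -64 < 0, so r = 4 ± 4i.
Hence q_h = C1*cos(4*t)*exp(4*t) + C2*exp(4*t)*sin(4*t).
Try q_p = A*exp(3*t). Substituting into the equation and dividing by exp(3*t) gives A = 2/17, so q_p = 2*exp(3*t)/17.
General solution: q = 2*exp(3*t)/17 + C1*cos(4*t)*exp(4*t) + C2*exp(4*t)*sin(4*t).
Apply the initial conditions: q(0) = 2/17 + C1 = 2 and q'(0) = 6/17 + 4*C1 + 4*C2 = 2. Solving gives C1 = 32/17, C2 = -25/17.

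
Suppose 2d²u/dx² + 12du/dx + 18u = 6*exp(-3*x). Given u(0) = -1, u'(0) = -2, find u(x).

Divide through by 2: u'' + 6u' + 9u = 3*exp(-3*x).
Characteristic equation r² + 6r + 9 = 0 has discriminant (6)² - 4·(9) = 0, so r = -3 is a repeated root.
Hence u_h = (C1 + C2*x)*exp(-3*x).
Since exp(-3*x) solves the homogeneous equation (r = -3 is a root of multiplicity 2), multiply the trial by x^2. Try u_p = A*x^2*exp(-3*x). Substituting into the equation and dividing by exp(-3*x) gives A = 3/2, so u_p = 3*x^2*exp(-3*x)/2.
General solution: u = C1*exp(-3*x) + 3*x^2*exp(-3*x)/2 + C2*x*exp(-3*x).
Apply the initial conditions: u(0) = C1 = -1 and u'(0) = C2 - 3*C1 = -2. Solving gives C1 = -1, C2 = -5.

u = -exp(-3*x) - 5*x*exp(-3*x) + 3*x**2*exp(-3*x)/2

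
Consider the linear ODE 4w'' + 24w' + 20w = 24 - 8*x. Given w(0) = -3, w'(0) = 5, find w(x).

w = 42/25 - 9*exp(-x)/2 - 9*exp(-5*x)/50 - 2*x/5

Divide through by 4: w'' + 6w' + 5w = 6 - 2*x.
Characteristic equation r² + 6r + 5 = 0 factors as (r + 1)(r + 5) = 0, so r = -1, -5.
Hence w_h = C1*exp(-x) + C2*exp(-5*x).
For the particular solution try w_p = A0 + A1*x. Substituting and matching coefficients of each power of x gives A0 = 42/25, A1 = -2/5, so w_p = 42/25 - 2*x/5.
General solution: w = 42/25 - 2*x/5 + C1*exp(-x) + C2*exp(-5*x).
Apply the initial conditions: w(0) = 42/25 + C1 + C2 = -3 and w'(0) = -2/5 - C1 - 5*C2 = 5. Solving gives C1 = -9/2, C2 = -9/50.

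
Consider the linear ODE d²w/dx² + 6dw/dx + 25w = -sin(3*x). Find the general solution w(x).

w = -4*sin(3*x)/145 + 9*cos(3*x)/290 + C1*cos(4*x)*exp(-3*x) + C2*exp(-3*x)*sin(4*x)

Characteristic equation r² + 6r + 25 = 0 has discriminant (6)² - 4·(25) = -64 < 0, so r = -3 ± 4i.
Hence w_h = C1*cos(4*x)*exp(-3*x) + C2*exp(-3*x)*sin(4*x).
Try w_p = A*cos(3*x) + B*sin(3*x). Substituting and equating the coefficients of cos(3x) and sin(3x) gives A = 9/290, B = -4/145, so w_p = -4*sin(3*x)/145 + 9*cos(3*x)/290.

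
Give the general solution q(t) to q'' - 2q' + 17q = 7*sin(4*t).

Characteristic equation r² - 2r + 17 = 0 has discriminant (-2)² - 4·(17) = -64 < 0, so r = 1 ± 4i.
Hence q_h = C1*cos(4*t)*exp(t) + C2*exp(t)*sin(4*t).
Try q_p = A*cos(4*t) + B*sin(4*t). Substituting and equating the coefficients of cos(4t) and sin(4t) gives A = 56/65, B = 7/65, so q_p = 7*sin(4*t)/65 + 56*cos(4*t)/65.

q = 7*sin(4*t)/65 + 56*cos(4*t)/65 + C1*cos(4*t)*exp(t) + C2*exp(t)*sin(4*t)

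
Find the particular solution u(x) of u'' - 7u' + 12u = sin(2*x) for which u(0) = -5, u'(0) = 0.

Characteristic equation r² - 7r + 12 = 0 factors as (r - 4)(r - 3) = 0, so r = 4, 3.
Hence u_h = C1*exp(4*x) + C2*exp(3*x).
Try u_p = A*cos(2*x) + B*sin(2*x). Substituting and equating the coefficients of cos(2x) and sin(2x) gives A = 7/130, B = 2/65, so u_p = 2*sin(2*x)/65 + 7*cos(2*x)/130.
General solution: u = 2*sin(2*x)/65 + 7*cos(2*x)/130 + C1*exp(4*x) + C2*exp(3*x).
Apply the initial conditions: u(0) = 7/130 + C1 + C2 = -5 and u'(0) = 4/65 + 3*C2 + 4*C1 = 0. Solving gives C1 = 151/10, C2 = -262/13.

u = -262*exp(3*x)/13 + 2*sin(2*x)/65 + 7*cos(2*x)/130 + 151*exp(4*x)/10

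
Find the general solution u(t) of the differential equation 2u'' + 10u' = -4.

u = C2 - 2*t/5 + C1*exp(-5*t)

Divide through by 2: u'' + 5u' = -2.
Characteristic equation r² + 5r = 0 factors as (r + 5)r = 0, so r = -5, 0.
Hence u_h = C1*exp(-5*t) + C2.
Since 0 is a characteristic root (multiplicity 1), multiply the polynomial trial by t: try u_p = A0*t. Substituting and matching coefficients of each power of t gives A0 = -2/5, so u_p = -2*t/5.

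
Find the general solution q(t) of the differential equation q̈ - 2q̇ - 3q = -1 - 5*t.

q = -7/9 + 5*t/3 + C1*exp(-t) + C2*exp(3*t)

Characteristic equation r² - 2r - 3 = 0 factors as (r + 1)(r - 3) = 0, so r = -1, 3.
Hence q_h = C1*exp(-t) + C2*exp(3*t).
For the particular solution try q_p = A0 + A1*t. Substituting and matching coefficients of each power of t gives A0 = -7/9, A1 = 5/3, so q_p = -7/9 + 5*t/3.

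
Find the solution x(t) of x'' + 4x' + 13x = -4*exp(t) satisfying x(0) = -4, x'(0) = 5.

Characteristic equation r² + 4r + 13 = 0 has discriminant (4)² - 4·(13) = -36 < 0, so r = -2 ± 3i.
Hence x_h = C1*cos(3*t)*exp(-2*t) + C2*exp(-2*t)*sin(3*t).
Try x_p = A*exp(t). Substituting into the equation and dividing by exp(t) gives A = -2/9, so x_p = -2*exp(t)/9.
General solution: x = -2*exp(t)/9 + C1*cos(3*t)*exp(-2*t) + C2*exp(-2*t)*sin(3*t).
Apply the initial conditions: x(0) = -2/9 + C1 = -4 and x'(0) = -2/9 - 2*C1 + 3*C2 = 5. Solving gives C1 = -34/9, C2 = -7/9.

x = -2*exp(t)/9 - 34*cos(3*t)*exp(-2*t)/9 - 7*exp(-2*t)*sin(3*t)/9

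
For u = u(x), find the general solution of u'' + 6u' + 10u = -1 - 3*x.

u = 2/25 - 3*x/10 + C1*cos(x)*exp(-3*x) + C2*exp(-3*x)*sin(x)

Characteristic equation r² + 6r + 10 = 0 has discriminant (6)² - 4·(10) = -4 < 0, so r = -3 ± i.
Hence u_h = C1*cos(x)*exp(-3*x) + C2*exp(-3*x)*sin(x).
For the particular solution try u_p = A0 + A1*x. Substituting and matching coefficients of each power of x gives A0 = 2/25, A1 = -3/10, so u_p = 2/25 - 3*x/10.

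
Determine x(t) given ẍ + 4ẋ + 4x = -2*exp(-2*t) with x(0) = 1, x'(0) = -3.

x = -t*exp(-2*t) - t**2*exp(-2*t) + exp(-2*t)

Characteristic equation r² + 4r + 4 = 0 has discriminant (4)² - 4·(4) = 0, so r = -2 is a repeated root.
Hence x_h = (C1 + C2*t)*exp(-2*t).
Since exp(-2*t) solves the homogeneous equation (r = -2 is a root of multiplicity 2), multiply the trial by t^2. Try x_p = A*t^2*exp(-2*t). Substituting into the equation and dividing by exp(-2*t) gives A = -1, so x_p = -t^2*exp(-2*t).
General solution: x = C1*exp(-2*t) - t^2*exp(-2*t) + C2*t*exp(-2*t).
Apply the initial conditions: x(0) = C1 = 1 and x'(0) = C2 - 2*C1 = -3. Solving gives C1 = 1, C2 = -1.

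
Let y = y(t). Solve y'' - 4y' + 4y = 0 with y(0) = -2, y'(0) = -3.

y = -2*exp(2*t) + t*exp(2*t)

Characteristic equation r² - 4r + 4 = 0 has discriminant (-4)² - 4·(4) = 0, so r = 2 is a repeated root.
Hence y_h = (C1 + C2*t)*exp(2*t).
Apply the initial conditions: y(0) = C1 = -2 and y'(0) = C2 + 2*C1 = -3. Solving gives C1 = -2, C2 = 1.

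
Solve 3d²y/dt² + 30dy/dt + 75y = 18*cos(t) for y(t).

y = 15*sin(t)/169 + 36*cos(t)/169 + C1*exp(-5*t) + C2*t*exp(-5*t)

Divide through by 3: y'' + 10y' + 25y = 6*cos(t).
Characteristic equation r² + 10r + 25 = 0 has discriminant (10)² - 4·(25) = 0, so r = -5 is a repeated root.
Hence y_h = (C1 + C2*t)*exp(-5*t).
Try y_p = A*cos(t) + B*sin(t). Substituting and equating the coefficients of cos(t) and sin(t) gives A = 36/169, B = 15/169, so y_p = 15*sin(t)/169 + 36*cos(t)/169.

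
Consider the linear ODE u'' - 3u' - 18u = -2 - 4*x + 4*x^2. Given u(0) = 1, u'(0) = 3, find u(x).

u = 1/27 - 2*x**2/9 + 8*x/27 + 83*exp(-3*x)/243 + 151*exp(6*x)/243

Characteristic equation r² - 3r - 18 = 0 factors as (r + 3)(r - 6) = 0, so r = -3, 6.
Hence u_h = C1*exp(-3*x) + C2*exp(6*x).
For the particular solution try u_p = A0 + A1*x + A2*x^2. Substituting and matching coefficients of each power of x gives A0 = 1/27, A1 = 8/27, A2 = -2/9, so u_p = 1/27 - 2*x^2/9 + 8*x/27.
General solution: u = 1/27 - 2*x^2/9 + 8*x/27 + C1*exp(-3*x) + C2*exp(6*x).
Apply the initial conditions: u(0) = 1/27 + C1 + C2 = 1 and u'(0) = 8/27 - 3*C1 + 6*C2 = 3. Solving gives C1 = 83/243, C2 = 151/243.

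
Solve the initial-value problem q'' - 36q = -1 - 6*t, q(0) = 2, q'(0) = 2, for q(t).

q = 1/36 + t/6 + 5*exp(-6*t)/6 + 41*exp(6*t)/36

Characteristic equation r² - 36 = 0 factors as (r - 6)(r + 6) = 0, so r = 6, -6.
Hence q_h = C1*exp(6*t) + C2*exp(-6*t).
For the particular solution try q_p = A0 + A1*t. Substituting and matching coefficients of each power of t gives A0 = 1/36, A1 = 1/6, so q_p = 1/36 + t/6.
General solution: q = 1/36 + t/6 + C1*exp(6*t) + C2*exp(-6*t).
Apply the initial conditions: q(0) = 1/36 + C1 + C2 = 2 and q'(0) = 1/6 - 6*C2 + 6*C1 = 2. Solving gives C1 = 41/36, C2 = 5/6.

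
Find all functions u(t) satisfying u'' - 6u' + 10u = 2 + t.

u = 13/50 + t/10 + C1*cos(t)*exp(3*t) + C2*exp(3*t)*sin(t)

Characteristic equation r² - 6r + 10 = 0 has discriminant (-6)² - 4·(10) = -4 < 0, so r = 3 ± i.
Hence u_h = C1*cos(t)*exp(3*t) + C2*exp(3*t)*sin(t).
For the particular solution try u_p = A0 + A1*t. Substituting and matching coefficients of each power of t gives A0 = 13/50, A1 = 1/10, so u_p = 13/50 + t/10.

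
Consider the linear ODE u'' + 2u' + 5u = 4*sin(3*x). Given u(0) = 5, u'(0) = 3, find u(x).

u = -6*cos(3*x)/13 - 4*sin(3*x)/13 + 61*exp(-x)*sin(2*x)/13 + 71*cos(2*x)*exp(-x)/13

Characteristic equation r² + 2r + 5 = 0 has discriminant (2)² - 4·(5) = -16 < 0, so r = -1 ± 2i.
Hence u_h = C1*cos(2*x)*exp(-x) + C2*exp(-x)*sin(2*x).
Try u_p = A*cos(3*x) + B*sin(3*x). Substituting and equating the coefficients of cos(3x) and sin(3x) gives A = -6/13, B = -4/13, so u_p = -6*cos(3*x)/13 - 4*sin(3*x)/13.
General solution: u = -6*cos(3*x)/13 - 4*sin(3*x)/13 + C1*cos(2*x)*exp(-x) + C2*exp(-x)*sin(2*x).
Apply the initial conditions: u(0) = -6/13 + C1 = 5 and u'(0) = -12/13 - C1 + 2*C2 = 3. Solving gives C1 = 71/13, C2 = 61/13.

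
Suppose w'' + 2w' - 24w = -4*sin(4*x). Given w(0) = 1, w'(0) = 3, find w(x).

Characteristic equation r² + 2r - 24 = 0 factors as (r - 4)(r + 6) = 0, so r = 4, -6.
Hence w_h = C1*exp(4*x) + C2*exp(-6*x).
Try w_p = A*cos(4*x) + B*sin(4*x). Substituting and equating the coefficients of cos(4x) and sin(4x) gives A = 1/52, B = 5/52, so w_p = cos(4*x)/52 + 5*sin(4*x)/52.
General solution: w = cos(4*x)/52 + 5*sin(4*x)/52 + C1*exp(4*x) + C2*exp(-6*x).
Apply the initial conditions: w(0) = 1/52 + C1 + C2 = 1 and w'(0) = 5/13 - 6*C2 + 4*C1 = 3. Solving gives C1 = 17/20, C2 = 17/130.

w = cos(4*x)/52 + 5*sin(4*x)/52 + 17*exp(4*x)/20 + 17*exp(-6*x)/130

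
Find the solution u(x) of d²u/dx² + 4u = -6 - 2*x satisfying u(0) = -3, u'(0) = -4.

Characteristic equation r² + 4 = 0 has discriminant (0)² - 4·(4) = -16 < 0, so r = ± 2i.
Hence u_h = C1*cos(2*x) + C2*sin(2*x).
For the particular solution try u_p = A0 + A1*x. Substituting and matching coefficients of each power of x gives A0 = -3/2, A1 = -1/2, so u_p = -3/2 - x/2.
General solution: u = -3/2 - x/2 + C1*cos(2*x) + C2*sin(2*x).
Apply the initial conditions: u(0) = -3/2 + C1 = -3 and u'(0) = -1/2 + 2*C2 = -4. Solving gives C1 = -3/2, C2 = -7/4.

u = -3/2 - 7*sin(2*x)/4 - 3*cos(2*x)/2 - x/2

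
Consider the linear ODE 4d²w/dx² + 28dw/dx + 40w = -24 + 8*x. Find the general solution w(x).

w = -37/50 + x/5 + C1*exp(-2*x) + C2*exp(-5*x)

Divide through by 4: w'' + 7w' + 10w = -6 + 2*x.
Characteristic equation r² + 7r + 10 = 0 factors as (r + 2)(r + 5) = 0, so r = -2, -5.
Hence w_h = C1*exp(-2*x) + C2*exp(-5*x).
For the particular solution try w_p = A0 + A1*x. Substituting and matching coefficients of each power of x gives A0 = -37/50, A1 = 1/5, so w_p = -37/50 + x/5.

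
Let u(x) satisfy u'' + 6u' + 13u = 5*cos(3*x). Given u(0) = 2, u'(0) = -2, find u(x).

u = cos(3*x)/17 + 9*sin(3*x)/34 + 33*cos(2*x)*exp(-3*x)/17 + 103*exp(-3*x)*sin(2*x)/68

Characteristic equation r² + 6r + 13 = 0 has discriminant (6)² - 4·(13) = -16 < 0, so r = -3 ± 2i.
Hence u_h = C1*cos(2*x)*exp(-3*x) + C2*exp(-3*x)*sin(2*x).
Try u_p = A*cos(3*x) + B*sin(3*x). Substituting and equating the coefficients of cos(3x) and sin(3x) gives A = 1/17, B = 9/34, so u_p = cos(3*x)/17 + 9*sin(3*x)/34.
General solution: u = cos(3*x)/17 + 9*sin(3*x)/34 + C1*cos(2*x)*exp(-3*x) + C2*exp(-3*x)*sin(2*x).
Apply the initial conditions: u(0) = 1/17 + C1 = 2 and u'(0) = 27/34 - 3*C1 + 2*C2 = -2. Solving gives C1 = 33/17, C2 = 103/68.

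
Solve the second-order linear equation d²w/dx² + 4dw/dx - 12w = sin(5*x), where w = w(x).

Characteristic equation r² + 4r - 12 = 0 factors as (r - 2)(r + 6) = 0, so r = 2, -6.
Hence w_h = C1*exp(2*x) + C2*exp(-6*x).
Try w_p = A*cos(5*x) + B*sin(5*x). Substituting and equating the coefficients of cos(5x) and sin(5x) gives A = -20/1769, B = -37/1769, so w_p = -37*sin(5*x)/1769 - 20*cos(5*x)/1769.

w = -37*sin(5*x)/1769 - 20*cos(5*x)/1769 + C1*exp(2*x) + C2*exp(-6*x)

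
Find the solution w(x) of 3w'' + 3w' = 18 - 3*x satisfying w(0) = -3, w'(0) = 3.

Divide through by 3: w'' + w' = 6 - x.
Characteristic equation r² + r = 0 factors as (r + 1)r = 0, so r = -1, 0.
Hence w_h = C1*exp(-x) + C2.
Since 0 is a characteristic root (multiplicity 1), multiply the polynomial trial by x: try w_p = x*(A0 + A1*x). Substituting and matching coefficients of each power of x gives A0 = 7, A1 = -1/2, so w_p = 7*x - x^2/2.
General solution: w = C2 + 7*x - x^2/2 + C1*exp(-x).
Apply the initial conditions: w(0) = C1 + C2 = -3 and w'(0) = 7 - C1 = 3. Solving gives C1 = 4, C2 = -7.

w = -7 + 4*exp(-x) + 7*x - x**2/2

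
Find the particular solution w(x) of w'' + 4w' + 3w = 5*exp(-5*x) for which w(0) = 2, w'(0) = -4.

Characteristic equation r² + 4r + 3 = 0 factors as (r + 1)(r + 3) = 0, so r = -1, -3.
Hence w_h = C1*exp(-x) + C2*exp(-3*x).
Try w_p = A*exp(-5*x). Substituting into the equation and dividing by exp(-5*x) gives A = 5/8, so w_p = 5*exp(-5*x)/8.
General solution: w = 5*exp(-5*x)/8 + C1*exp(-x) + C2*exp(-3*x).
Apply the initial conditions: w(0) = 5/8 + C1 + C2 = 2 and w'(0) = -25/8 - C1 - 3*C2 = -4. Solving gives C1 = 13/8, C2 = -1/4.

w = -exp(-3*x)/4 + 5*exp(-5*x)/8 + 13*exp(-x)/8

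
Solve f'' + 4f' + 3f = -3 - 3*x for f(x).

f = 1/3 - x + C1*exp(-3*x) + C2*exp(-x)

Characteristic equation r² + 4r + 3 = 0 factors as (r + 3)(r + 1) = 0, so r = -3, -1.
Hence f_h = C1*exp(-3*x) + C2*exp(-x).
For the particular solution try f_p = A0 + A1*x. Substituting and matching coefficients of each power of x gives A0 = 1/3, A1 = -1, so f_p = 1/3 - x.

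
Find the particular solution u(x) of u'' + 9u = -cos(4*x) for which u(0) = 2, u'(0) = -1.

Characteristic equation r² + 9 = 0 has discriminant (0)² - 4·(9) = -36 < 0, so r = ± 3i.
Hence u_h = C1*cos(3*x) + C2*sin(3*x).
Try u_p = A*cos(4*x) + B*sin(4*x). Substituting and equating the coefficients of cos(4x) and sin(4x) gives A = 1/7, B = 0, so u_p = cos(4*x)/7.
General solution: u = cos(4*x)/7 + C1*cos(3*x) + C2*sin(3*x).
Apply the initial conditions: u(0) = 1/7 + C1 = 2 and u'(0) = 3*C2 = -1. Solving gives C1 = 13/7, C2 = -1/3.

u = -sin(3*x)/3 + cos(4*x)/7 + 13*cos(3*x)/7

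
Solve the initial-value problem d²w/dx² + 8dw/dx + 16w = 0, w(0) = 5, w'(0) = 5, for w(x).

w = 5*exp(-4*x) + 25*x*exp(-4*x)

Characteristic equation r² + 8r + 16 = 0 has discriminant (8)² - 4·(16) = 0, so r = -4 is a repeated root.
Hence w_h = (C1 + C2*x)*exp(-4*x).
Apply the initial conditions: w(0) = C1 = 5 and w'(0) = C2 - 4*C1 = 5. Solving gives C1 = 5, C2 = 25.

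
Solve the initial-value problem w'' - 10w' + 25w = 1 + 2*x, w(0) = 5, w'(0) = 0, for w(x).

Characteristic equation r² - 10r + 25 = 0 has discriminant (-10)² - 4·(25) = 0, so r = 5 is a repeated root.
Hence w_h = (C1 + C2*x)*exp(5*x).
For the particular solution try w_p = A0 + A1*x. Substituting and matching coefficients of each power of x gives A0 = 9/125, A1 = 2/25, so w_p = 9/125 + 2*x/25.
General solution: w = 9/125 + 2*x/25 + C1*exp(5*x) + C2*x*exp(5*x).
Apply the initial conditions: w(0) = 9/125 + C1 = 5 and w'(0) = 2/25 + C2 + 5*C1 = 0. Solving gives C1 = 616/125, C2 = -618/25.

w = 9/125 + 2*x/25 + 616*exp(5*x)/125 - 618*x*exp(5*x)/25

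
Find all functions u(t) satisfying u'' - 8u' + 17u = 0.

u = C1*cos(t)*exp(4*t) + C2*exp(4*t)*sin(t)

Characteristic equation r² - 8r + 17 = 0 has discriminant (-8)² - 4·(17) = -4 < 0, so r = 4 ± i.
Hence u_h = C1*cos(t)*exp(4*t) + C2*exp(4*t)*sin(t).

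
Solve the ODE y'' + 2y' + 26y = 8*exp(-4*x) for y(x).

y = 4*exp(-4*x)/17 + C1*cos(5*x)*exp(-x) + C2*exp(-x)*sin(5*x)

Characteristic equation r² + 2r + 26 = 0 has discriminant (2)² - 4·(26) = -100 < 0, so r = -1 ± 5i.
Hence y_h = C1*cos(5*x)*exp(-x) + C2*exp(-x)*sin(5*x).
Try y_p = A*exp(-4*x). Substituting into the equation and dividing by exp(-4*x) gives A = 4/17, so y_p = 4*exp(-4*x)/17.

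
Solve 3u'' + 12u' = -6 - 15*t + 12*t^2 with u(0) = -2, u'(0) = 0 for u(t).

u = -127/64 - 7*t**2/8 - t/16 - exp(-4*t)/64 + t**3/3

Divide through by 3: u'' + 4u' = -2 - 5*t + 4*t^2.
Characteristic equation r² + 4r = 0 factors as (r + 4)r = 0, so r = -4, 0.
Hence u_h = C1*exp(-4*t) + C2.
Since 0 is a characteristic root (multiplicity 1), multiply the polynomial trial by t: try u_p = t*(A0 + A1*t + A2*t^2). Substituting and matching coefficients of each power of t gives A0 = -1/16, A1 = -7/8, A2 = 1/3, so u_p = -7*t^2/8 - t/16 + t^3/3.
General solution: u = C2 - 7*t^2/8 - t/16 + t^3/3 + C1*exp(-4*t).
Apply the initial conditions: u(0) = C1 + C2 = -2 and u'(0) = -1/16 - 4*C1 = 0. Solving gives C1 = -1/64, C2 = -127/64.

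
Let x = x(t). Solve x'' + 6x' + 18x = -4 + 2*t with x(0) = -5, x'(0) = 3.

Characteristic equation r² + 6r + 18 = 0 has discriminant (6)² - 4·(18) = -36 < 0, so r = -3 ± 3i.
Hence x_h = C1*cos(3*t)*exp(-3*t) + C2*exp(-3*t)*sin(3*t).
For the particular solution try x_p = A0 + A1*t. Substituting and matching coefficients of each power of t gives A0 = -7/27, A1 = 1/9, so x_p = -7/27 + t/9.
General solution: x = -7/27 + t/9 + C1*cos(3*t)*exp(-3*t) + C2*exp(-3*t)*sin(3*t).
Apply the initial conditions: x(0) = -7/27 + C1 = -5 and x'(0) = 1/9 - 3*C1 + 3*C2 = 3. Solving gives C1 = -128/27, C2 = -34/9.

x = -7/27 + t/9 - 128*cos(3*t)*exp(-3*t)/27 - 34*exp(-3*t)*sin(3*t)/9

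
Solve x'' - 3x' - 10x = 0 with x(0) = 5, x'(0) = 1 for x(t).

Characteristic equation r² - 3r - 10 = 0 factors as (r + 2)(r - 5) = 0, so r = -2, 5.
Hence x_h = C1*exp(-2*t) + C2*exp(5*t).
Apply the initial conditions: x(0) = C1 + C2 = 5 and x'(0) = -2*C1 + 5*C2 = 1. Solving gives C1 = 24/7, C2 = 11/7.

x = 11*exp(5*t)/7 + 24*exp(-2*t)/7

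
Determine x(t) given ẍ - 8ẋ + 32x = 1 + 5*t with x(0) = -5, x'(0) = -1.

Characteristic equation r² - 8r + 32 = 0 has discriminant (-8)² - 4·(32) = -64 < 0, so r = 4 ± 4i.
Hence x_h = C1*cos(4*t)*exp(4*t) + C2*exp(4*t)*sin(4*t).
For the particular solution try x_p = A0 + A1*t. Substituting and matching coefficients of each power of t gives A0 = 9/128, A1 = 5/32, so x_p = 9/128 + 5*t/32.
General solution: x = 9/128 + 5*t/32 + C1*cos(4*t)*exp(4*t) + C2*exp(4*t)*sin(4*t).
Apply the initial conditions: x(0) = 9/128 + C1 = -5 and x'(0) = 5/32 + 4*C1 + 4*C2 = -1. Solving gives C1 = -649/128, C2 = 153/32.

x = 9/128 + 5*t/32 - 649*cos(4*t)*exp(4*t)/128 + 153*exp(4*t)*sin(4*t)/32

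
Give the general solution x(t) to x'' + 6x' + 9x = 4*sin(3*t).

x = -2*cos(3*t)/9 + C1*exp(-3*t) + C2*t*exp(-3*t)

Characteristic equation r² + 6r + 9 = 0 has discriminant (6)² - 4·(9) = 0, so r = -3 is a repeated root.
Hence x_h = (C1 + C2*t)*exp(-3*t).
Try x_p = A*cos(3*t) + B*sin(3*t). Substituting and equating the coefficients of cos(3t) and sin(3t) gives A = -2/9, B = 0, so x_p = -2*cos(3*t)/9.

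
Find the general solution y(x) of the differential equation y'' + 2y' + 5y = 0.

y = C1*cos(2*x)*exp(-x) + C2*exp(-x)*sin(2*x)

Characteristic equation r² + 2r + 5 = 0 has discriminant (2)² - 4·(5) = -16 < 0, so r = -1 ± 2i.
Hence y_h = C1*cos(2*x)*exp(-x) + C2*exp(-x)*sin(2*x).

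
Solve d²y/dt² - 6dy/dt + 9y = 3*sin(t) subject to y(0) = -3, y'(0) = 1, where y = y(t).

Characteristic equation r² - 6r + 9 = 0 has discriminant (-6)² - 4·(9) = 0, so r = 3 is a repeated root.
Hence y_h = (C1 + C2*t)*exp(3*t).
Try y_p = A*cos(t) + B*sin(t). Substituting and equating the coefficients of cos(t) and sin(t) gives A = 9/50, B = 6/25, so y_p = 6*sin(t)/25 + 9*cos(t)/50.
General solution: y = 6*sin(t)/25 + 9*cos(t)/50 + C1*exp(3*t) + C2*t*exp(3*t).
Apply the initial conditions: y(0) = 9/50 + C1 = -3 and y'(0) = 6/25 + C2 + 3*C1 = 1. Solving gives C1 = -159/50, C2 = 103/10.

y = -159*exp(3*t)/50 + 6*sin(t)/25 + 9*cos(t)/50 + 103*t*exp(3*t)/10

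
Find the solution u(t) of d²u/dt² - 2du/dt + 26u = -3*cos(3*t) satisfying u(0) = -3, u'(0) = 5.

Characteristic equation r² - 2r + 26 = 0 has discriminant (-2)² - 4·(26) = -100 < 0, so r = 1 ± 5i.
Hence u_h = C1*cos(5*t)*exp(t) + C2*exp(t)*sin(5*t).
Try u_p = A*cos(3*t) + B*sin(3*t). Substituting and equating the coefficients of cos(3t) and sin(3t) gives A = -51/325, B = 18/325, so u_p = -51*cos(3*t)/325 + 18*sin(3*t)/325.
General solution: u = -51*cos(3*t)/325 + 18*sin(3*t)/325 + C1*cos(5*t)*exp(t) + C2*exp(t)*sin(5*t).
Apply the initial conditions: u(0) = -51/325 + C1 = -3 and u'(0) = 54/325 + C1 + 5*C2 = 5. Solving gives C1 = -924/325, C2 = 499/325.

u = -51*cos(3*t)/325 + 18*sin(3*t)/325 - 924*cos(5*t)*exp(t)/325 + 499*exp(t)*sin(5*t)/325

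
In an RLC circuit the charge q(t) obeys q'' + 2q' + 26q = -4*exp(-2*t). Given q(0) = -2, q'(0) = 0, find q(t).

Characteristic equation r² + 2r + 26 = 0 has discriminant (2)² - 4·(26) = -100 < 0, so r = -1 ± 5i.
Hence q_h = C1*cos(5*t)*exp(-t) + C2*exp(-t)*sin(5*t).
Try q_p = A*exp(-2*t). Substituting into the equation and dividing by exp(-2*t) gives A = -2/13, so q_p = -2*exp(-2*t)/13.
General solution: q = -2*exp(-2*t)/13 + C1*cos(5*t)*exp(-t) + C2*exp(-t)*sin(5*t).
Apply the initial conditions: q(0) = -2/13 + C1 = -2 and q'(0) = 4/13 - C1 + 5*C2 = 0. Solving gives C1 = -24/13, C2 = -28/65.

q = -2*exp(-2*t)/13 - 28*exp(-t)*sin(5*t)/65 - 24*cos(5*t)*exp(-t)/13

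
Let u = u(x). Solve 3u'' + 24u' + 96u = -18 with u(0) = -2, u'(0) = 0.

u = -3/16 - 29*cos(4*x)*exp(-4*x)/16 - 29*exp(-4*x)*sin(4*x)/16

Divide through by 3: u'' + 8u' + 32u = -6.
Characteristic equation r² + 8r + 32 = 0 has discriminant (8)² - 4·(32) = -64 < 0, so r = -4 ± 4i.
Hence u_h = C1*cos(4*x)*exp(-4*x) + C2*exp(-4*x)*sin(4*x).
For the particular solution try u_p = A0. Substituting and matching coefficients of each power of x gives A0 = -3/16, so u_p = -3/16.
General solution: u = -3/16 + C1*cos(4*x)*exp(-4*x) + C2*exp(-4*x)*sin(4*x).
Apply the initial conditions: u(0) = -3/16 + C1 = -2 and u'(0) = -4*C1 + 4*C2 = 0. Solving gives C1 = -29/16, C2 = -29/16.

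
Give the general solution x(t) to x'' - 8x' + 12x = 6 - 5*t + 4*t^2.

x = 25/54 + t**2/3 + t/36 + C1*exp(6*t) + C2*exp(2*t)

Characteristic equation r² - 8r + 12 = 0 factors as (r - 6)(r - 2) = 0, so r = 6, 2.
Hence x_h = C1*exp(6*t) + C2*exp(2*t).
For the particular solution try x_p = A0 + A1*t + A2*t^2. Substituting and matching coefficients of each power of t gives A0 = 25/54, A1 = 1/36, A2 = 1/3, so x_p = 25/54 + t^2/3 + t/36.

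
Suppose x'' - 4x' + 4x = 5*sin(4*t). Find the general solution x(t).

Characteristic equation r² - 4r + 4 = 0 has discriminant (-4)² - 4·(4) = 0, so r = 2 is a repeated root.
Hence x_h = (C1 + C2*t)*exp(2*t).
Try x_p = A*cos(4*t) + B*sin(4*t). Substituting and equating the coefficients of cos(4t) and sin(4t) gives A = 1/5, B = -3/20, so x_p = -3*sin(4*t)/20 + cos(4*t)/5.

x = -3*sin(4*t)/20 + cos(4*t)/5 + C1*exp(2*t) + C2*t*exp(2*t)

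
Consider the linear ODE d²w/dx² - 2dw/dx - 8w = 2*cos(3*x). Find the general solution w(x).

w = -34*cos(3*x)/325 - 12*sin(3*x)/325 + C1*exp(-2*x) + C2*exp(4*x)

Characteristic equation r² - 2r - 8 = 0 factors as (r + 2)(r - 4) = 0, so r = -2, 4.
Hence w_h = C1*exp(-2*x) + C2*exp(4*x).
Try w_p = A*cos(3*x) + B*sin(3*x). Substituting and equating the coefficients of cos(3x) and sin(3x) gives A = -34/325, B = -12/325, so w_p = -34*cos(3*x)/325 - 12*sin(3*x)/325.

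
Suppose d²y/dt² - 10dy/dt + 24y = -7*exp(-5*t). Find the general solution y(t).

y = -7*exp(-5*t)/99 + C1*exp(4*t) + C2*exp(6*t)

Characteristic equation r² - 10r + 24 = 0 factors as (r - 4)(r - 6) = 0, so r = 4, 6.
Hence y_h = C1*exp(4*t) + C2*exp(6*t).
Try y_p = A*exp(-5*t). Substituting into the equation and dividing by exp(-5*t) gives A = -7/99, so y_p = -7*exp(-5*t)/99.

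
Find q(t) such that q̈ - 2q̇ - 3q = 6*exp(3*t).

Characteristic equation r² - 2r - 3 = 0 factors as (r - 3)(r + 1) = 0, so r = 3, -1.
Hence q_h = C1*exp(3*t) + C2*exp(-t).
Since exp(3*t) solves the homogeneous equation (r = 3 is a root of multiplicity 1), multiply the trial by t. Try q_p = A*t*exp(3*t). Substituting into the equation and dividing by exp(3*t) gives A = 3/2, so q_p = 3*t*exp(3*t)/2.

q = C1*exp(3*t) + C2*exp(-t) + 3*t*exp(3*t)/2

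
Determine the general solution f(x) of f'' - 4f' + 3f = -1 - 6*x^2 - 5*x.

Characteristic equation r² - 4r + 3 = 0 factors as (r - 3)(r - 1) = 0, so r = 3, 1.
Hence f_h = C1*exp(3*x) + C2*exp(x).
For the particular solution try f_p = A0 + A1*x + A2*x^2. Substituting and matching coefficients of each power of x gives A0 = -25/3, A1 = -7, A2 = -2, so f_p = -25/3 - 7*x - 2*x^2.

f = -25/3 - 7*x - 2*x**2 + C1*exp(3*x) + C2*exp(x)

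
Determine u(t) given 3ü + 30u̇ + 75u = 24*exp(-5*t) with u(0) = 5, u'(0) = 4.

u = 5*exp(-5*t) + 4*t**2*exp(-5*t) + 29*t*exp(-5*t)

Divide through by 3: u'' + 10u' + 25u = 8*exp(-5*t).
Characteristic equation r² + 10r + 25 = 0 has discriminant (10)² - 4·(25) = 0, so r = -5 is a repeated root.
Hence u_h = (C1 + C2*t)*exp(-5*t).
Since exp(-5*t) solves the homogeneous equation (r = -5 is a root of multiplicity 2), multiply the trial by t^2. Try u_p = A*t^2*exp(-5*t). Substituting into the equation and dividing by exp(-5*t) gives A = 4, so u_p = 4*t^2*exp(-5*t).
General solution: u = C1*exp(-5*t) + 4*t^2*exp(-5*t) + C2*t*exp(-5*t).
Apply the initial conditions: u(0) = C1 = 5 and u'(0) = C2 - 5*C1 = 4. Solving gives C1 = 5, C2 = 29.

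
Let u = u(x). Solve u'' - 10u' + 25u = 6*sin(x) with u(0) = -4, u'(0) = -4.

Characteristic equation r² - 10r + 25 = 0 has discriminant (-10)² - 4·(25) = 0, so r = 5 is a repeated root.
Hence u_h = (C1 + C2*x)*exp(5*x).
Try u_p = A*cos(x) + B*sin(x). Substituting and equating the coefficients of cos(x) and sin(x) gives A = 15/169, B = 36/169, so u_p = 15*cos(x)/169 + 36*sin(x)/169.
General solution: u = 15*cos(x)/169 + 36*sin(x)/169 + C1*exp(5*x) + C2*x*exp(5*x).
Apply the initial conditions: u(0) = 15/169 + C1 = -4 and u'(0) = 36/169 + C2 + 5*C1 = -4. Solving gives C1 = -691/169, C2 = 211/13.

u = -691*exp(5*x)/169 + 15*cos(x)/169 + 36*sin(x)/169 + 211*x*exp(5*x)/13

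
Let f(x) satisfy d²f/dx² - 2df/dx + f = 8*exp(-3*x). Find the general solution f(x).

f = exp(-3*x)/2 + C1*exp(x) + C2*x*exp(x)

Characteristic equation r² - 2r + 1 = 0 has discriminant (-2)² - 4·(1) = 0, so r = 1 is a repeated root.
Hence f_h = (C1 + C2*x)*exp(x).
Try f_p = A*exp(-3*x). Substituting into the equation and dividing by exp(-3*x) gives A = 1/2, so f_p = exp(-3*x)/2.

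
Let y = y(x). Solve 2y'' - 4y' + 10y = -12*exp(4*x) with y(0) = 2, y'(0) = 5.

y = -6*exp(4*x)/13 + 32*cos(2*x)*exp(x)/13 + 57*exp(x)*sin(2*x)/26

Divide through by 2: y'' - 2y' + 5y = -6*exp(4*x).
Characteristic equation r² - 2r + 5 = 0 has discriminant (-2)² - 4·(5) = -16 < 0, so r = 1 ± 2i.
Hence y_h = C1*cos(2*x)*exp(x) + C2*exp(x)*sin(2*x).
Try y_p = A*exp(4*x). Substituting into the equation and dividing by exp(4*x) gives A = -6/13, so y_p = -6*exp(4*x)/13.
General solution: y = -6*exp(4*x)/13 + C1*cos(2*x)*exp(x) + C2*exp(x)*sin(2*x).
Apply the initial conditions: y(0) = -6/13 + C1 = 2 and y'(0) = -24/13 + C1 + 2*C2 = 5. Solving gives C1 = 32/13, C2 = 57/26.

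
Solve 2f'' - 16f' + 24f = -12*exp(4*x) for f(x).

f = 3*exp(4*x)/2 + C1*exp(6*x) + C2*exp(2*x)

Divide through by 2: f'' - 8f' + 12f = -6*exp(4*x).
Characteristic equation r² - 8r + 12 = 0 factors as (r - 6)(r - 2) = 0, so r = 6, 2.
Hence f_h = C1*exp(6*x) + C2*exp(2*x).
Try f_p = A*exp(4*x). Substituting into the equation and dividing by exp(4*x) gives A = 3/2, so f_p = 3*exp(4*x)/2.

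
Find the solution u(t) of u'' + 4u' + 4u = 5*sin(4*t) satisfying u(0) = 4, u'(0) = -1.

Characteristic equation r² + 4r + 4 = 0 has discriminant (4)² - 4·(4) = 0, so r = -2 is a repeated root.
Hence u_h = (C1 + C2*t)*exp(-2*t).
Try u_p = A*cos(4*t) + B*sin(4*t). Substituting and equating the coefficients of cos(4t) and sin(4t) gives A = -1/5, B = -3/20, so u_p = -3*sin(4*t)/20 - cos(4*t)/5.
General solution: u = -3*sin(4*t)/20 - cos(4*t)/5 + C1*exp(-2*t) + C2*t*exp(-2*t).
Apply the initial conditions: u(0) = -1/5 + C1 = 4 and u'(0) = -3/5 + C2 - 2*C1 = -1. Solving gives C1 = 21/5, C2 = 8.

u = -3*sin(4*t)/20 - cos(4*t)/5 + 21*exp(-2*t)/5 + 8*t*exp(-2*t)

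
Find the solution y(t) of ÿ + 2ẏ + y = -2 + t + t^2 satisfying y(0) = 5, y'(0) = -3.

Characteristic equation r² + 2r + 1 = 0 has discriminant (2)² - 4·(1) = 0, so r = -1 is a repeated root.
Hence y_h = (C1 + C2*t)*exp(-t).
For the particular solution try y_p = A0 + A1*t + A2*t^2. Substituting and matching coefficients of each power of t gives A0 = 2, A1 = -3, A2 = 1, so y_p = 2 + t^2 - 3*t.
General solution: y = 2 + t^2 - 3*t + C1*exp(-t) + C2*t*exp(-t).
Apply the initial conditions: y(0) = 2 + C1 = 5 and y'(0) = -3 + C2 - C1 = -3. Solving gives C1 = 3, C2 = 3.

y = 2 + t**2 - 3*t + 3*exp(-t) + 3*t*exp(-t)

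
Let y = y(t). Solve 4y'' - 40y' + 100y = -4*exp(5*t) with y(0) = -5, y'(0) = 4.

Divide through by 4: y'' - 10y' + 25y = -exp(5*t).
Characteristic equation r² - 10r + 25 = 0 has discriminant (-10)² - 4·(25) = 0, so r = 5 is a repeated root.
Hence y_h = (C1 + C2*t)*exp(5*t).
Since exp(5*t) solves the homogeneous equation (r = 5 is a root of multiplicity 2), multiply the trial by t^2. Try y_p = A*t^2*exp(5*t). Substituting into the equation and dividing by exp(5*t) gives A = -1/2, so y_p = -t^2*exp(5*t)/2.
General solution: y = C1*exp(5*t) - t^2*exp(5*t)/2 + C2*t*exp(5*t).
Apply the initial conditions: y(0) = C1 = -5 and y'(0) = C2 + 5*C1 = 4. Solving gives C1 = -5, C2 = 29.

y = -5*exp(5*t) + 29*t*exp(5*t) - t**2*exp(5*t)/2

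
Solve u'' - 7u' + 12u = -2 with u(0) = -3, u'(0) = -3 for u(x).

Characteristic equation r² - 7r + 12 = 0 factors as (r - 3)(r - 4) = 0, so r = 3, 4.
Hence u_h = C1*exp(3*x) + C2*exp(4*x).
For the particular solution try u_p = A0. Substituting and matching coefficients of each power of x gives A0 = -1/6, so u_p = -1/6.
General solution: u = -1/6 + C1*exp(3*x) + C2*exp(4*x).
Apply the initial conditions: u(0) = -1/6 + C1 + C2 = -3 and u'(0) = 3*C1 + 4*C2 = -3. Solving gives C1 = -25/3, C2 = 11/2.

u = -1/6 - 25*exp(3*x)/3 + 11*exp(4*x)/2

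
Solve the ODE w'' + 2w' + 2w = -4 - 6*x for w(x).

w = 1 - 3*x + C1*cos(x)*exp(-x) + C2*exp(-x)*sin(x)

Characteristic equation r² + 2r + 2 = 0 has discriminant (2)² - 4·(2) = -4 < 0, so r = -1 ± i.
Hence w_h = C1*cos(x)*exp(-x) + C2*exp(-x)*sin(x).
For the particular solution try w_p = A0 + A1*x. Substituting and matching coefficients of each power of x gives A0 = 1, A1 = -3, so w_p = 1 - 3*x.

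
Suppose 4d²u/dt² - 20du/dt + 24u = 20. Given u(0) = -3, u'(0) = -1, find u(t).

u = 5/6 - 21*exp(2*t)/2 + 20*exp(3*t)/3

Divide through by 4: u'' - 5u' + 6u = 5.
Characteristic equation r² - 5r + 6 = 0 factors as (r - 3)(r - 2) = 0, so r = 3, 2.
Hence u_h = C1*exp(3*t) + C2*exp(2*t).
For the particular solution try u_p = A0. Substituting and matching coefficients of each power of t gives A0 = 5/6, so u_p = 5/6.
General solution: u = 5/6 + C1*exp(3*t) + C2*exp(2*t).
Apply the initial conditions: u(0) = 5/6 + C1 + C2 = -3 and u'(0) = 2*C2 + 3*C1 = -1. Solving gives C1 = 20/3, C2 = -21/2.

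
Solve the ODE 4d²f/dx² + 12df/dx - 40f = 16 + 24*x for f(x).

Divide through by 4: f'' + 3f' - 10f = 4 + 6*x.
Characteristic equation r² + 3r - 10 = 0 factors as (r + 5)(r - 2) = 0, so r = -5, 2.
Hence f_h = C1*exp(-5*x) + C2*exp(2*x).
For the particular solution try f_p = A0 + A1*x. Substituting and matching coefficients of each power of x gives A0 = -29/50, A1 = -3/5, so f_p = -29/50 - 3*x/5.

f = -29/50 - 3*x/5 + C1*exp(-5*x) + C2*exp(2*x)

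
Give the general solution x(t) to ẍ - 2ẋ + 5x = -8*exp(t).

x = -2*exp(t) + C1*cos(2*t)*exp(t) + C2*exp(t)*sin(2*t)

Characteristic equation r² - 2r + 5 = 0 has discriminant (-2)² - 4·(5) = -16 < 0, so r = 1 ± 2i.
Hence x_h = C1*cos(2*t)*exp(t) + C2*exp(t)*sin(2*t).
Try x_p = A*exp(t). Substituting into the equation and dividing by exp(t) gives A = -2, so x_p = -2*exp(t).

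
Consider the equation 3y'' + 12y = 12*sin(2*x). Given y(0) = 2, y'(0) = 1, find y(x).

Divide through by 3: y'' + 4y = 4*sin(2*x).
Characteristic equation r² + 4 = 0 has discriminant (0)² - 4·(4) = -16 < 0, so r = ± 2i.
Hence y_h = C1*cos(2*x) + C2*sin(2*x).
Since ±2i are characteristic roots, multiply the trial by x. Try y_p = x*(A*cos(2*x) + B*sin(2*x)). Substituting and equating the coefficients of cos(2x) and sin(2x) gives A = -1, B = 0, so y_p = -x*cos(2*x).
General solution: y = C1*cos(2*x) + C2*sin(2*x) - x*cos(2*x).
Apply the initial conditions: y(0) = C1 = 2 and y'(0) = -1 + 2*C2 = 1. Solving gives C1 = 2, C2 = 1.

y = 2*cos(2*x) - x*cos(2*x) + sin(2*x)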